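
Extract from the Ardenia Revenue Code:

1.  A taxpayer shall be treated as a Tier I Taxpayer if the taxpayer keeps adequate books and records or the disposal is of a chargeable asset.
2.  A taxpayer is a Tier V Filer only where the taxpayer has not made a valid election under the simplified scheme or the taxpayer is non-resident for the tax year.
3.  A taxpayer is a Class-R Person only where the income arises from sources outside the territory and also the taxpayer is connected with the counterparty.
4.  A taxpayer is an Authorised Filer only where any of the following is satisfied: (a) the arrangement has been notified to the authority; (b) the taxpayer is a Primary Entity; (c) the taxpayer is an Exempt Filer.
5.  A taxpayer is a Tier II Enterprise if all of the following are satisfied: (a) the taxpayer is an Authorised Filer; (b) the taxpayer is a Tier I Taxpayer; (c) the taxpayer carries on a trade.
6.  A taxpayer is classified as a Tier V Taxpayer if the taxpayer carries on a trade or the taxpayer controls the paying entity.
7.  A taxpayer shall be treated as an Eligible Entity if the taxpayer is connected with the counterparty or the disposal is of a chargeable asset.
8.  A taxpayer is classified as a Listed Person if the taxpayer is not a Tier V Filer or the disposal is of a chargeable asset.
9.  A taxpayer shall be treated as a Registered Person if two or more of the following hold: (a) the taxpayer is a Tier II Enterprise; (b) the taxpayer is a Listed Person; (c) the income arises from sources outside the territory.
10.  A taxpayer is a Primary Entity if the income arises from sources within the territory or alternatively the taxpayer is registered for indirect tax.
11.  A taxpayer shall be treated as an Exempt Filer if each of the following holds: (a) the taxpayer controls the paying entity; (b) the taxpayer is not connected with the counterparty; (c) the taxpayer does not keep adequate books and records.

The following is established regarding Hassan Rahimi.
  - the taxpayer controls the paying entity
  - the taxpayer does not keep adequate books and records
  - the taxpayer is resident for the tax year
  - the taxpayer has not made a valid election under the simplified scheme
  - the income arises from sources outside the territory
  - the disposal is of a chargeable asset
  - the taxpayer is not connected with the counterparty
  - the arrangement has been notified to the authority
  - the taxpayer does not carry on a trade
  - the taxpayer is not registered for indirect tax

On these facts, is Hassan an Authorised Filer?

Yes

Under paragraph 10: the income arises from sources within the territory? no; or the taxpayer is registered for indirect tax? no. So the taxpayer is not a Primary Entity.
Under paragraph 11: the taxpayer controls the paying entity? yes; and the taxpayer is not connected with the counterparty? yes; and the taxpayer does not keep adequate books and records? yes. So the taxpayer is an Exempt Filer.
Under paragraph 4: the arrangement has been notified to the authority? yes; or Primary Entity (paragraph 10)? no; or Exempt Filer (paragraph 11)? yes. So the taxpayer is an Authorised Filer.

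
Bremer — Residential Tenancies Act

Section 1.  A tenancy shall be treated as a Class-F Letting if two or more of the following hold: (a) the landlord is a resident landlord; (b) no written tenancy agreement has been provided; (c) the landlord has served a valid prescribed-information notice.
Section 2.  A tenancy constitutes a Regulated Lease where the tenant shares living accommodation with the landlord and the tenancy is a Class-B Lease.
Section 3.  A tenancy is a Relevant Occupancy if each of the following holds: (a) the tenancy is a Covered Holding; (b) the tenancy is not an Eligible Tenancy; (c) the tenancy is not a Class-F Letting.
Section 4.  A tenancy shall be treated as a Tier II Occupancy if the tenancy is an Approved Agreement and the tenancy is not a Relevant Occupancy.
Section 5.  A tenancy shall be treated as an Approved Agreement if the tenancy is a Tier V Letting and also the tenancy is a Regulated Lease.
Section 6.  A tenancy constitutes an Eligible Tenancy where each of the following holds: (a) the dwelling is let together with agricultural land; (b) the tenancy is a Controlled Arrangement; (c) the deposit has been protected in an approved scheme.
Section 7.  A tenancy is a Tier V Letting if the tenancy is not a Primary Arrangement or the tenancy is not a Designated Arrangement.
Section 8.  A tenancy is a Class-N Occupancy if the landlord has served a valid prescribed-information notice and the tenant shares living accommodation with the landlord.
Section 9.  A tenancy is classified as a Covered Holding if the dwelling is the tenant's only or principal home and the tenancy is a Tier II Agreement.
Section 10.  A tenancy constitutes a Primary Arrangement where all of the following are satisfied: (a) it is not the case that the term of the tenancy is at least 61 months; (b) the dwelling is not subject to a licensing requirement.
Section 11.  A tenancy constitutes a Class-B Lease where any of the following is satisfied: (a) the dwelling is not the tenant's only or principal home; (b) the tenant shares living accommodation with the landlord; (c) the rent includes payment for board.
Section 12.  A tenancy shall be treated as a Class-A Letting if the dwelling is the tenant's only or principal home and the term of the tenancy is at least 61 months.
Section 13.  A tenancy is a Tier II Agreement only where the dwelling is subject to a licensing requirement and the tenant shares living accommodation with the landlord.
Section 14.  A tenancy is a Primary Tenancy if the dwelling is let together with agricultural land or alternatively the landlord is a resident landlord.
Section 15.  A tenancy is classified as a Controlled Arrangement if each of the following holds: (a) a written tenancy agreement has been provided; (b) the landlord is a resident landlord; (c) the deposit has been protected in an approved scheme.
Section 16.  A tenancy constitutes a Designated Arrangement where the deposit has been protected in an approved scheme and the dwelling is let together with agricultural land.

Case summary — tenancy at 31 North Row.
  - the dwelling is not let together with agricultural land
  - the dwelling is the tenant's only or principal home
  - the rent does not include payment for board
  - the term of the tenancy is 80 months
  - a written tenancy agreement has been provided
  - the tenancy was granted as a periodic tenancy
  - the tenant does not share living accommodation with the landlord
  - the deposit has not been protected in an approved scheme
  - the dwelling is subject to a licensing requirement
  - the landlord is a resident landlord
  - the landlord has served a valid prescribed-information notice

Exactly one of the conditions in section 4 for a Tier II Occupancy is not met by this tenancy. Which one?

section 10 — Primary Arrangement: [term of the tenancy: 80 months ≥ 61 months? yes, so negated condition no] AND [the dwelling is not subject to a licensing requirement? no] → not satisfied.
section 16 — Designated Arrangement: [the deposit has been protected in an approved scheme? no] AND [the dwelling is let together with agricultural land? no] → not satisfied.
section 7 — Tier V Letting: [not a Primary Arrangement (section 10)? yes] OR [not a Designated Arrangement (section 16)? yes] → satisfied.
section 11 — Class-B Lease: [the dwelling is not the tenant's only or principal home? no] OR [the tenant shares living accommodation with the landlord? no] OR [the rent includes payment for board? no] → not satisfied.
section 2 — Regulated Lease: [the tenant shares living accommodation with the landlord? no] AND [Class-B Lease (section 11)? no] → not satisfied.
section 5 — Approved Agreement: [Tier V Letting (section 7)? yes] AND [Regulated Lease (section 2)? no] → not satisfied.
section 13 — Tier II Agreement: [the dwelling is subject to a licensing requirement? yes] AND [the tenant shares living accommodation with the landlord? no] → not satisfied.
section 9 — Covered Holding: [the dwelling is the tenant's only or principal home? yes] AND [Tier II Agreement (section 13)? no] → not satisfied.
section 15 — Controlled Arrangement: [a written tenancy agreement has been provided? yes] AND [the landlord is a resident landlord? yes] AND [the deposit has been protected in an approved scheme? no] → not satisfied.
section 6 — Eligible Tenancy: [the dwelling is let together with agricultural land? no] AND [Controlled Arrangement (section 15)? no] AND [the deposit has been protected in an approved scheme? no] → not satisfied.
section 1 — Class-F Letting: the landlord is a resident landlord? yes; no written tenancy agreement has been provided? no; the landlord has served a valid prescribed-information notice? yes — 2 of 3 hold (need ≥2) → satisfied.
section 3 — Relevant Occupancy: [Covered Holding (section 9)? no] AND [not an Eligible Tenancy (section 6)? yes] AND [not a Class-F Letting (section 1)? no] → not satisfied.
section 4 — Tier II Occupancy: [Approved Agreement (section 5)? no] AND [not a Relevant Occupancy (section 3)? yes] → not satisfied.

Approved Agreement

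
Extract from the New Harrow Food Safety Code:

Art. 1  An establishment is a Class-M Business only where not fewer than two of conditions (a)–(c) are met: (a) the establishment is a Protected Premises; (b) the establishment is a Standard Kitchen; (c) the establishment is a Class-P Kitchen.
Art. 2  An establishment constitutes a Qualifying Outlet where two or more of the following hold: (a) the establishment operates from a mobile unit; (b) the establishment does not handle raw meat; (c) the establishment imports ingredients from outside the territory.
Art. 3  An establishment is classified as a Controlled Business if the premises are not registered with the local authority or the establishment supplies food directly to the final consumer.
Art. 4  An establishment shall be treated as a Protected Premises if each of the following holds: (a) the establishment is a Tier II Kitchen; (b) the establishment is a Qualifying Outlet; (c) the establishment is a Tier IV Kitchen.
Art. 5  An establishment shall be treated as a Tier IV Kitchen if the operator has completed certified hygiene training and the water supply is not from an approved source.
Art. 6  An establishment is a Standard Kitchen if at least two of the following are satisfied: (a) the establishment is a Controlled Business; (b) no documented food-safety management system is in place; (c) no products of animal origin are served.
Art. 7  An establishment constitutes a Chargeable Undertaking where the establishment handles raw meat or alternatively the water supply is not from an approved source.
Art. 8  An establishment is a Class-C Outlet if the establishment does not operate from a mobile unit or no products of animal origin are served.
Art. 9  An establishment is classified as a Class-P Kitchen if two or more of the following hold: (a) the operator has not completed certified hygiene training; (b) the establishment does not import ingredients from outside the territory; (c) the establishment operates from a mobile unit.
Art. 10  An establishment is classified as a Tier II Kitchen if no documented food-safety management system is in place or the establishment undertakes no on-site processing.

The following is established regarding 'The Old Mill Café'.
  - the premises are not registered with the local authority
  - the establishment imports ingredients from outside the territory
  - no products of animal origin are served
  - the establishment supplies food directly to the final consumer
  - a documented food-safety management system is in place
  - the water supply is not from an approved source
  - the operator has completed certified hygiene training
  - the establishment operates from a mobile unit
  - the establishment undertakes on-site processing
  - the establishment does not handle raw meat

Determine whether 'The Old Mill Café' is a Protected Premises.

Under article 10: no documented food-safety management system is in place? no; or the establishment undertakes no on-site processing? no. So the establishment is not a Tier II Kitchen.
Under article 2: the establishment operates from a mobile unit? yes; the establishment does not handle raw meat? yes; the establishment imports ingredients from outside the territory? yes — 3 of 3 hold (need ≥2) → satisfied.
Under article 5: the operator has completed certified hygiene training? yes; and the water supply is not from an approved source? yes. So the establishment is a Tier IV Kitchen.
Under article 4: Tier II Kitchen (article 10)? no; and Qualifying Outlet (article 2)? yes; and Tier IV Kitchen (article 5)? yes. So the establishment is not a Protected Premises.

No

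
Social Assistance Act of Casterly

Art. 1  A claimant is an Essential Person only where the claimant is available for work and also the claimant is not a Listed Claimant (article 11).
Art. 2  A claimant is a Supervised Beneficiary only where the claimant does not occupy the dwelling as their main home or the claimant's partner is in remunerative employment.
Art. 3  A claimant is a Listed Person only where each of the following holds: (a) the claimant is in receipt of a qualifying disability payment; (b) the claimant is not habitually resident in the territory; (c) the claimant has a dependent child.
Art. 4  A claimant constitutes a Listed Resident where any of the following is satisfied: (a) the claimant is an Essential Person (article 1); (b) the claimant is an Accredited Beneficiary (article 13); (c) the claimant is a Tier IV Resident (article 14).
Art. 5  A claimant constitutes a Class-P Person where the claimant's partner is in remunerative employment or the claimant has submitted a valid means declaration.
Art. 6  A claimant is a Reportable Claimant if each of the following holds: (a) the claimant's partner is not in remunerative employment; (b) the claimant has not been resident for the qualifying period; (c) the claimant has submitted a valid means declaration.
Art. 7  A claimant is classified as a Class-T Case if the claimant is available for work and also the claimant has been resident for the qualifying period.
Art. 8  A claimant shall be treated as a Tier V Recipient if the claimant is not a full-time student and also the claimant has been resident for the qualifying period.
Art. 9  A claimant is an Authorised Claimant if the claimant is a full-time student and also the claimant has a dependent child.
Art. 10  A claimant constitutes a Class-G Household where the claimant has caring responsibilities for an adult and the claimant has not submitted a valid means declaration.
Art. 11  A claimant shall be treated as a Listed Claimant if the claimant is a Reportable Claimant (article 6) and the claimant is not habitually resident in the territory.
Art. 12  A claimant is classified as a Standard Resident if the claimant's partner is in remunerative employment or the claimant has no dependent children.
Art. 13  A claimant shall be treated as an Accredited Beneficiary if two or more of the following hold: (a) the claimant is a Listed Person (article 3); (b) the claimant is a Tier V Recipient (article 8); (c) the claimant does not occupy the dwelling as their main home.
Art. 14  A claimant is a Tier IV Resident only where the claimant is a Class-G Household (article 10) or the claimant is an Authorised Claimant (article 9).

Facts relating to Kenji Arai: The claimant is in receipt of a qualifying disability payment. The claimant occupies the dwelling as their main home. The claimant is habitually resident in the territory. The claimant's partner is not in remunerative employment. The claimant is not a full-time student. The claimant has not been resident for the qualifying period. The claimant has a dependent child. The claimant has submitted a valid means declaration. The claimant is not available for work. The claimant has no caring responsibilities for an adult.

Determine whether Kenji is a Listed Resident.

article 6 — Reportable Claimant: [the claimant's partner is not in remunerative employment? yes] AND [the claimant has not been resident for the qualifying period? yes] AND [the claimant has submitted a valid means declaration? yes] → satisfied.
article 11 — Listed Claimant: [Reportable Claimant (article 6)? yes] AND [the claimant is not habitually resident in the territory? no] → not satisfied.
article 1 — Essential Person: [the claimant is available for work? no] AND [not a Listed Claimant (article 11)? yes] → not satisfied.
article 3 — Listed Person: [the claimant is in receipt of a qualifying disability payment? yes] AND [the claimant is not habitually resident in the territory? no] AND [the claimant has a dependent child? yes] → not satisfied.
article 8 — Tier V Recipient: [the claimant is not a full-time student? yes] AND [the claimant has been resident for the qualifying period? no] → not satisfied.
article 13 — Accredited Beneficiary: Listed Person (article 3)? no; Tier V Recipient (article 8)? no; the claimant does not occupy the dwelling as their main home? no — 0 of 3 hold (need ≥2) → not satisfied.
article 10 — Class-G Household: [the claimant has caring responsibilities for an adult? no] AND [the claimant has not submitted a valid means declaration? no] → not satisfied.
article 9 — Authorised Claimant: [the claimant is a full-time student? no] AND [the claimant has a dependent child? yes] → not satisfied.
article 14 — Tier IV Resident: [Class-G Household (article 10)? no] OR [Authorised Claimant (article 9)? no] → not satisfied.
article 4 — Listed Resident: [Essential Person (article 1)? no] OR [Accredited Beneficiary (article 13)? no] OR [Tier IV Resident (article 14)? no] → not satisfied.

No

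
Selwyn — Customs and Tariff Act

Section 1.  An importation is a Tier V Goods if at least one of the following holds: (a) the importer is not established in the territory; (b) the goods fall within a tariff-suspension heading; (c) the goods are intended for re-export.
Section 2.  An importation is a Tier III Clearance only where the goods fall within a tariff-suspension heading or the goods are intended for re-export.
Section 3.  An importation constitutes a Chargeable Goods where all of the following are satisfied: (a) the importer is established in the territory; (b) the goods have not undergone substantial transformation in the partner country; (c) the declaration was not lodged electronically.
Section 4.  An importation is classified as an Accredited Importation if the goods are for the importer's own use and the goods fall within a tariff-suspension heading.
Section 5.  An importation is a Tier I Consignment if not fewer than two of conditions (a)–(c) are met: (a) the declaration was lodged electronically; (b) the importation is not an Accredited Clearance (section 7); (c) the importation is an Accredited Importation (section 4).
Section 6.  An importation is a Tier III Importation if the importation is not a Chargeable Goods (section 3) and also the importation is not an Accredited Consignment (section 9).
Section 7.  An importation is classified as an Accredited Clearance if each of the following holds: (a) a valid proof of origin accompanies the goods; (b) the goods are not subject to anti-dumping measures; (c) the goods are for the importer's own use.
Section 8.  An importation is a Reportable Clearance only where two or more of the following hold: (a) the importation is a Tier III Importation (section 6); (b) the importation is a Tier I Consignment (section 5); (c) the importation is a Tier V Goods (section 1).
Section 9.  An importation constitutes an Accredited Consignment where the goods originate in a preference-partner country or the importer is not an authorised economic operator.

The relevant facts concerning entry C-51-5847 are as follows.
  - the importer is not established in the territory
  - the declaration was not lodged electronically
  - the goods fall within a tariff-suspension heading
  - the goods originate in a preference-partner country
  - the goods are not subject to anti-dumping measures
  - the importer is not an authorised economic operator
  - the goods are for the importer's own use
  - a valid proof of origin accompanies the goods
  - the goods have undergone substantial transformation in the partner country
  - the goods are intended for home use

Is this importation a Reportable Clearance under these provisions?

section 3 — Chargeable Goods: [the importer is established in the territory? no] AND [the goods have not undergone substantial transformation in the partner country? no] AND [the declaration was not lodged electronically? yes] → not satisfied.
section 9 — Accredited Consignment: [the goods originate in a preference-partner country? yes] OR [the importer is not an authorised economic operator? yes] → satisfied.
section 6 — Tier III Importation: [not a Chargeable Goods (section 3)? yes] AND [not an Accredited Consignment (section 9)? no] → not satisfied.
section 7 — Accredited Clearance: [a valid proof of origin accompanies the goods? yes] AND [the goods are not subject to anti-dumping measures? yes] AND [the goods are for the importer's own use? yes] → satisfied.
section 4 — Accredited Importation: [the goods are for the importer's own use? yes] AND [the goods fall within a tariff-suspension heading? yes] → satisfied.
section 5 — Tier I Consignment: the declaration was lodged electronically? no; not an Accredited Clearance (section 7)? no; Accredited Importation (section 4)? yes — 1 of 3 hold (need ≥2) → not satisfied.
section 1 — Tier V Goods: [the importer is not established in the territory? yes] OR [the goods fall within a tariff-suspension heading? yes] OR [the goods are intended for re-export? no] → satisfied.
section 8 — Reportable Clearance: Tier III Importation (section 6)? no; Tier I Consignment (section 5)? no; Tier V Goods (section 1)? yes — 1 of 3 hold (need ≥2) → not satisfied.

No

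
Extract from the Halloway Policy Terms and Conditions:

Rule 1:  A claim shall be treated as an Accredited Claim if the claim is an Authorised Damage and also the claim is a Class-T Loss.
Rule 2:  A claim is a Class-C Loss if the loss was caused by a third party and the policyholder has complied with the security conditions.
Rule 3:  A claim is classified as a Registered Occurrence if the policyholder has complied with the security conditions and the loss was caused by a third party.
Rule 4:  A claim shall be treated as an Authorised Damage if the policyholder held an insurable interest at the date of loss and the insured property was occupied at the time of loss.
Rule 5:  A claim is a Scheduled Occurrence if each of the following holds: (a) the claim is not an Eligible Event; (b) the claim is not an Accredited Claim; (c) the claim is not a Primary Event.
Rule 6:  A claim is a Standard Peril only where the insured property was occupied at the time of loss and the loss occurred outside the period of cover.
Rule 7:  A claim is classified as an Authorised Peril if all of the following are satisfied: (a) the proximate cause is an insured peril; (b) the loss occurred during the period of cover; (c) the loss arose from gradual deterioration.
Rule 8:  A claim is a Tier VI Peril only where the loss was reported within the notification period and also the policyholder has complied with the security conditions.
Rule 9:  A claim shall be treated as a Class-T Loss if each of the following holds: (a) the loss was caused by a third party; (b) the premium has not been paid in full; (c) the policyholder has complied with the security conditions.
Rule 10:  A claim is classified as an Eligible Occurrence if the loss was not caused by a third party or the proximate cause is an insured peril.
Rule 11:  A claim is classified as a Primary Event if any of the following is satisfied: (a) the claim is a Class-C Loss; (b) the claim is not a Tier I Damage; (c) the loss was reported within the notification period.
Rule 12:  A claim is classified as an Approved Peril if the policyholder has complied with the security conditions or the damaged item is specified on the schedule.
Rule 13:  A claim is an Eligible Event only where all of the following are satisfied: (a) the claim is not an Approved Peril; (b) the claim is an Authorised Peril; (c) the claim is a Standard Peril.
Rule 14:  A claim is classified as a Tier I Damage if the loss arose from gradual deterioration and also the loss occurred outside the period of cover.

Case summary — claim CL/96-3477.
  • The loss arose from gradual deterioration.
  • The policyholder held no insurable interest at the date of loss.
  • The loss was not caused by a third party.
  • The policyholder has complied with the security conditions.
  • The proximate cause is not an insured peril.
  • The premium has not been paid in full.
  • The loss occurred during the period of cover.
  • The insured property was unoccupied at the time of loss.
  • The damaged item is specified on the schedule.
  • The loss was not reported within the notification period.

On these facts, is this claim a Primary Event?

Under rule 2: the loss was caused by a third party? no; and the policyholder has complied with the security conditions? yes. So the claim is not a Class-C Loss.
Under rule 14: the loss arose from gradual deterioration? yes; and the loss occurred outside the period of cover? no. So the claim is not a Tier I Damage.
Under rule 11: Class-C Loss (rule 2)? no; or not a Tier I Damage (rule 14)? yes; or the loss was reported within the notification period? no. So the claim is a Primary Event.

Yes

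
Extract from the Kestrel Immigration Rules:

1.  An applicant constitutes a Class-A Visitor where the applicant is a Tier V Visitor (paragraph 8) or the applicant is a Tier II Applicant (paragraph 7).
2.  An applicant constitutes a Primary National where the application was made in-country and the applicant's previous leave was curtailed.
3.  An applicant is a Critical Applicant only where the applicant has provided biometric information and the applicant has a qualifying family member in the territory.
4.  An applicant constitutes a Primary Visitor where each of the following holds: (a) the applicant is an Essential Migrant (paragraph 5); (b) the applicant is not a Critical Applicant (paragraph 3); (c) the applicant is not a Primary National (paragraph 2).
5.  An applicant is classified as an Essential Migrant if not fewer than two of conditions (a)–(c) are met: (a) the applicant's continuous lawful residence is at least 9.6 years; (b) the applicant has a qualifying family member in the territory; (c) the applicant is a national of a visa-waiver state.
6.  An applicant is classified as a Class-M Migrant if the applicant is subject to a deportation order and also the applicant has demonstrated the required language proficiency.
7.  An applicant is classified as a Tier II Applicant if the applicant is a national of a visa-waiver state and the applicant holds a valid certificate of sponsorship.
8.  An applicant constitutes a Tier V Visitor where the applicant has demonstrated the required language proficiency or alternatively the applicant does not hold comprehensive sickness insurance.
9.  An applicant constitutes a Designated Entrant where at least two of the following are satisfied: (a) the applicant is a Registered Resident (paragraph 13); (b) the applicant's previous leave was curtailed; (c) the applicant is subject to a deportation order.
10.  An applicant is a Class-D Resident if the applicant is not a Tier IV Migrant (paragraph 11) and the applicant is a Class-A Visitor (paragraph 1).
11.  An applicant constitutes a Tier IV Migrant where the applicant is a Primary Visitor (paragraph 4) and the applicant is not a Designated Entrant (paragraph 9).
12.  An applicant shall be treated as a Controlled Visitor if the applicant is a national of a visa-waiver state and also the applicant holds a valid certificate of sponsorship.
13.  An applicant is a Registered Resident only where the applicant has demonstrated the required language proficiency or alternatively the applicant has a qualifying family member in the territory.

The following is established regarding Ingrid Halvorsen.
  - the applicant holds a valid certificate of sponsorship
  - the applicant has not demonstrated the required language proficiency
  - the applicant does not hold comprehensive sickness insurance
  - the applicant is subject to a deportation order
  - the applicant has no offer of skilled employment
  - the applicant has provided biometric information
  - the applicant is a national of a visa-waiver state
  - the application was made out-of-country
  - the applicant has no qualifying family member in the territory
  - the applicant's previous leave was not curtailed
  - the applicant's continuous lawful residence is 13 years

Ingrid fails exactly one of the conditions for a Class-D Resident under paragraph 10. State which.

Tier IV Migrant

paragraph 5 — Essential Migrant: applicant's continuous lawful residence: 13 years ≥ 9.6 years? yes; the applicant has a qualifying family member in the territory? no; the applicant is a national of a visa-waiver state? yes — 2 of 3 hold (need ≥2) → satisfied.
paragraph 3 — Critical Applicant: [the applicant has provided biometric information? yes] AND [the applicant has a qualifying family member in the territory? no] → not satisfied.
paragraph 2 — Primary National: [the application was made in-country? no] AND [the applicant's previous leave was curtailed? no] → not satisfied.
paragraph 4 — Primary Visitor: [Essential Migrant (paragraph 5)? yes] AND [not a Critical Applicant (paragraph 3)? yes] AND [not a Primary National (paragraph 2)? yes] → satisfied.
paragraph 13 — Registered Resident: [the applicant has demonstrated the required language proficiency? no] OR [the applicant has a qualifying family member in the territory? no] → not satisfied.
paragraph 9 — Designated Entrant: Registered Resident (paragraph 13)? no; the applicant's previous leave was curtailed? no; the applicant is subject to a deportation order? yes — 1 of 3 hold (need ≥2) → not satisfied.
paragraph 11 — Tier IV Migrant: [Primary Visitor (paragraph 4)? yes] AND [not a Designated Entrant (paragraph 9)? yes] → satisfied.
paragraph 8 — Tier V Visitor: [the applicant has demonstrated the required language proficiency? no] OR [the applicant does not hold comprehensive sickness insurance? yes] → satisfied.
paragraph 7 — Tier II Applicant: [the applicant is a national of a visa-waiver state? yes] AND [the applicant holds a valid certificate of sponsorship? yes] → satisfied.
paragraph 1 — Class-A Visitor: [Tier V Visitor (paragraph 8)? yes] OR [Tier II Applicant (paragraph 7)? yes] → satisfied.
paragraph 10 — Class-D Resident: [not a Tier IV Migrant (paragraph 11)? no] AND [Class-A Visitor (paragraph 1)? yes] → not satisfied.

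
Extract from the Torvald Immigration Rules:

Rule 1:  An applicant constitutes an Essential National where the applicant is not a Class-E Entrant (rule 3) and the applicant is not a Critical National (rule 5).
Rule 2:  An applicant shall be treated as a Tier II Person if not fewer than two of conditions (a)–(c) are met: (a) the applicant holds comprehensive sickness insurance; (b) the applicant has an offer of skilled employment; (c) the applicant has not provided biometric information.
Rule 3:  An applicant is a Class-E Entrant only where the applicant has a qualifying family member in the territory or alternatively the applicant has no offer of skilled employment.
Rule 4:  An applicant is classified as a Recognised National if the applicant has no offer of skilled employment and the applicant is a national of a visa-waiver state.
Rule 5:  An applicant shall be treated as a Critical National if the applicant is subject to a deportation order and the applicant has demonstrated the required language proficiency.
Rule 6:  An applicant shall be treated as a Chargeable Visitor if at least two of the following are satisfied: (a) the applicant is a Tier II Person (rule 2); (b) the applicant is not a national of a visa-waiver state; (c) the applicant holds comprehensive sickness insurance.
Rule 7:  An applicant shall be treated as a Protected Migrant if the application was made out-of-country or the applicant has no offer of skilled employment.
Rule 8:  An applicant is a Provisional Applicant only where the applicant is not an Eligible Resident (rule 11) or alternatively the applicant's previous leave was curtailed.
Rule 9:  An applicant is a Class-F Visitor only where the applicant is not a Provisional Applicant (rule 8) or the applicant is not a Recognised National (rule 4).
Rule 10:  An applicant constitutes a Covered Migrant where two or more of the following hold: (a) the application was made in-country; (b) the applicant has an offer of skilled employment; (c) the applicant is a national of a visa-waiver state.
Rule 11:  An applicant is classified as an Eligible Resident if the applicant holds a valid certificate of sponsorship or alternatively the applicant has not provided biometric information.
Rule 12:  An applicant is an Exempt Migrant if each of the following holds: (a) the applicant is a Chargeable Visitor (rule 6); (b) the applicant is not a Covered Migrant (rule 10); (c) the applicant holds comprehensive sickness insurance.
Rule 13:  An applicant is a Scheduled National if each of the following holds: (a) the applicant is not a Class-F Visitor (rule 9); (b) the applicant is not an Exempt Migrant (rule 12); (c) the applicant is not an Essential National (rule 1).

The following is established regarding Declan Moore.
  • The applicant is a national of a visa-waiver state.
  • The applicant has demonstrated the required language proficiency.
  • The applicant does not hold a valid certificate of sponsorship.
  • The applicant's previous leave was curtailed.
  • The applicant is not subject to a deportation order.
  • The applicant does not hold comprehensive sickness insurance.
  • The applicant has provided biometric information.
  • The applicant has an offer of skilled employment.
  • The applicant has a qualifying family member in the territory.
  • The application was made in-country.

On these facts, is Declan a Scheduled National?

Under rule 11: the applicant holds a valid certificate of sponsorship? no; or the applicant has not provided biometric information? no. So the applicant is not an Eligible Resident.
Under rule 8: not an Eligible Resident (rule 11)? yes; or the applicant's previous leave was curtailed? yes. So the applicant is a Provisional Applicant.
Under rule 4: the applicant has no offer of skilled employment? no; and the applicant is a national of a visa-waiver state? yes. So the applicant is not a Recognised National.
Under rule 9: not a Provisional Applicant (rule 8)? no; or not a Recognised National (rule 4)? yes. So the applicant is a Class-F Visitor.
Under rule 2: the applicant holds comprehensive sickness insurance? no; the applicant has an offer of skilled employment? yes; the applicant has not provided biometric information? no — 1 of 3 hold (need ≥2) → not satisfied.
Under rule 6: Tier II Person (rule 2)? no; the applicant is not a national of a visa-waiver state? no; the applicant holds comprehensive sickness insurance? no — 0 of 3 hold (need ≥2) → not satisfied.
Under rule 10: the application was made in-country? yes; the applicant has an offer of skilled employment? yes; the applicant is a national of a visa-waiver state? yes — 3 of 3 hold (need ≥2) → satisfied.
Under rule 12: Chargeable Visitor (rule 6)? no; and not a Covered Migrant (rule 10)? no; and the applicant holds comprehensive sickness insurance? no. So the applicant is not an Exempt Migrant.
Under rule 3: the applicant has a qualifying family member in the territory? yes; or the applicant has no offer of skilled employment? no. So the applicant is a Class-E Entrant.
Under rule 5: the applicant is subject to a deportation order? no; and the applicant has demonstrated the required language proficiency? yes. So the applicant is not a Critical National.
Under rule 1: not a Class-E Entrant (rule 3)? no; and not a Critical National (rule 5)? yes. So the applicant is not an Essential National.
Under rule 13: not a Class-F Visitor (rule 9)? no; and not an Exempt Migrant (rule 12)? yes; and not an Essential National (rule 1)? yes. So the applicant is not a Scheduled National.

No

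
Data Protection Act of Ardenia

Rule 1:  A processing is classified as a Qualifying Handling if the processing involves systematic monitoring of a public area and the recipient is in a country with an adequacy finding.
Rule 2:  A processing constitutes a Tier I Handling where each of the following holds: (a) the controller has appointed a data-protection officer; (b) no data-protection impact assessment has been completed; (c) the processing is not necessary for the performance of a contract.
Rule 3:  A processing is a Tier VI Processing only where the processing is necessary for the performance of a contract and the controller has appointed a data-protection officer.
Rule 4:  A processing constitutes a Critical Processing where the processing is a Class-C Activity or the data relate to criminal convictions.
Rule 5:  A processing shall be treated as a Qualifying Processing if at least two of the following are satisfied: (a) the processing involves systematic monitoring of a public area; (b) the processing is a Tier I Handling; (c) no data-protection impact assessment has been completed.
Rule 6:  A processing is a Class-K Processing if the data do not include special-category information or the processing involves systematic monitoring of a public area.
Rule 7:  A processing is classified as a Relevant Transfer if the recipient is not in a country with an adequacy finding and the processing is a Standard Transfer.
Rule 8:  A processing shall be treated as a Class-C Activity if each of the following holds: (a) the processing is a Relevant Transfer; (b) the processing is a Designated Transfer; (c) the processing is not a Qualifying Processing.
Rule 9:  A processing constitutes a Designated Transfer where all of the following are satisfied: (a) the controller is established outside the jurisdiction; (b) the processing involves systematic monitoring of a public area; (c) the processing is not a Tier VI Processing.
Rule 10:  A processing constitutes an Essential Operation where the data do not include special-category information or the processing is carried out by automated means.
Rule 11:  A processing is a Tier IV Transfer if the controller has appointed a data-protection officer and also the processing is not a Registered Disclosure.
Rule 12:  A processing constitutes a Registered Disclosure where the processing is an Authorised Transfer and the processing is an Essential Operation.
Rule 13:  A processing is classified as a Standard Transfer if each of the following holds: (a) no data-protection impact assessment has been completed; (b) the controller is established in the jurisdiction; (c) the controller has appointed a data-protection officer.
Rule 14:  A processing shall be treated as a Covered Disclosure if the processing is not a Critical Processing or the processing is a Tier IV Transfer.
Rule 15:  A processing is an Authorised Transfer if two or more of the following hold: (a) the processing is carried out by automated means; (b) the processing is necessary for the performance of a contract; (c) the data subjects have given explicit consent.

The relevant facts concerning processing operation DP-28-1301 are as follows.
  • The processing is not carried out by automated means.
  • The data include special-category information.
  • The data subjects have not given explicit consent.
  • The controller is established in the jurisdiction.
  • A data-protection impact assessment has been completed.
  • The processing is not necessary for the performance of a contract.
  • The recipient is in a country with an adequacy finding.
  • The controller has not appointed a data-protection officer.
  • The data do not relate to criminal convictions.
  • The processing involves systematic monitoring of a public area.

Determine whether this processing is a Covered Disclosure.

rule 13 — Standard Transfer: [no data-protection impact assessment has been completed? no] AND [the controller is established in the jurisdiction? yes] AND [the controller has appointed a data-protection officer? no] → not satisfied.
rule 7 — Relevant Transfer: [the recipient is not in a country with an adequacy finding? no] AND [Standard Transfer (rule 13)? no] → not satisfied.
rule 3 — Tier VI Processing: [the processing is necessary for the performance of a contract? no] AND [the controller has appointed a data-protection officer? no] → not satisfied.
rule 9 — Designated Transfer: [the controller is established outside the jurisdiction? no] AND [the processing involves systematic monitoring of a public area? yes] AND [not a Tier VI Processing (rule 3)? yes] → not satisfied.
rule 2 — Tier I Handling: [the controller has appointed a data-protection officer? no] AND [no data-protection impact assessment has been completed? no] AND [the processing is not necessary for the performance of a contract? yes] → not satisfied.
rule 5 — Qualifying Processing: the processing involves systematic monitoring of a public area? yes; Tier I Handling (rule 2)? no; no data-protection impact assessment has been completed? no — 1 of 3 hold (need ≥2) → not satisfied.
rule 8 — Class-C Activity: [Relevant Transfer (rule 7)? no] AND [Designated Transfer (rule 9)? no] AND [not a Qualifying Processing (rule 5)? yes] → not satisfied.
rule 4 — Critical Processing: [Class-C Activity (rule 8)? no] OR [the data relate to criminal convictions? no] → not satisfied.
rule 15 — Authorised Transfer: the processing is carried out by automated means? no; the processing is necessary for the performance of a contract? no; the data subjects have given explicit consent? no — 0 of 3 hold (need ≥2) → not satisfied.
rule 10 — Essential Operation: [the data do not include special-category information? no] OR [the processing is carried out by automated means? no] → not satisfied.
rule 12 — Registered Disclosure: [Authorised Transfer (rule 15)? no] AND [Essential Operation (rule 10)? no] → not satisfied.
rule 11 — Tier IV Transfer: [the controller has appointed a data-protection officer? no] AND [not a Registered Disclosure (rule 12)? yes] → not satisfied.
rule 14 — Covered Disclosure: [not a Critical Processing (rule 4)? yes] OR [Tier IV Transfer (rule 11)? no] → satisfied.

Yes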